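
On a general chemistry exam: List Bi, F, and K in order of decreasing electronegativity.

F is in period 2, group 17; K is in period 4, group 1; Bi is in period 6, group 15.
Smaller atoms with higher effective nuclear charge are more electronegative.
Here both period and group differ, so the two effects have to be weighed against each other.
Bi > K: period and group pull opposite ways; the across-period shift dominates (2.02 vs 0.82).
F > Bi: both effects reinforce here, so F is clearly the higher of the two.
For reference (Pauling): F 3.98, K 0.82, Bi 2.02.
So from highest to lowest: F > Bi > K.

F, Bi, K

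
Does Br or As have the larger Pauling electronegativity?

Br

Smaller atoms with higher effective nuclear charge are more electronegative.
All lie in period 4, so electronegativity increases left to right.
So Br has the larger Pauling electronegativity (Br > As).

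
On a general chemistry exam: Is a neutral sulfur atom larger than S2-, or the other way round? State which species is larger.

Forming S2- adds 2 electrons to S. More electron–electron repulsion in the same shell, with unchanged nuclear charge, lets the cloud expand.
An anion is larger than its parent atom: S2- > S.

S2-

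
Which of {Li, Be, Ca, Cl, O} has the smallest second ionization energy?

Ca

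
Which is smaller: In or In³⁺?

Forming In³⁺ removes 3 electrons from In. Fewer electrons for the same nuclear charge means less shielding and a higher Z_eff on the remaining electrons, and for main-group metals the entire outer shell is lost.
A cation is smaller than its parent atom: In³⁺ < In.

In³⁺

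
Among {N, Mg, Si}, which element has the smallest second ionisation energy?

Mg

IE_2 is the cost of taking one more electron from the +1 cation: N⁺ still has 4 valence electrons; Mg⁺ still has 1 valence electron; Si⁺ still has 3 valence electrons.
All are still removing valence electrons, so compare the +1 ions as you would atoms: IE_2 generally rises across a period (higher Z_eff) and falls down a group (larger shell), subject to the usual subshell exceptions.
Valence configurations: N⁺ [He]2s²2p², Mg⁺ [Ne]3s¹, Si⁺ [Ne]3s²3p¹.
Tabulated IE_2 (kJ/mol): N 2856, Mg 1451, Si 1577.
So the second ionization energies run Mg < Si < N.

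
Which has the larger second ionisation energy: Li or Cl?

Consider each +1 ion: Li⁺ is the bare [He] core; Cl⁺ still has 6 valence electrons.
Core electrons are held far more tightly than valence electrons, so Li tops the IE_2 order.
Approximate IE_2 values (kJ/mol): Li 7298, Cl 2298.
So the second ionization energies run Cl < Li.

Li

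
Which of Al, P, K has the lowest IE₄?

IE_4 is the cost of taking one more electron from the +3 cation: Al³⁺ is the bare [Ne] core; P³⁺ still has 2 valence electrons; K³⁺ is already 2 electrons into the core.
Breaking into a closed-shell core is much more expensive than removing a leftover valence electron — K and Al have the largest IE_4 here.
The numbers (kJ/mol): Al 11577, P 4964, K 5877.
Overall IE_4 order: P < K < Al.

P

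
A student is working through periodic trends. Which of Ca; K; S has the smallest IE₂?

Consider each +1 ion: Ca⁺ still has 1 valence electron; K⁺ is the bare [Ar] core; S⁺ still has 5 valence electrons.
Pulling an electron out of a noble-gas core costs far more than removing a remaining valence electron, so K sits at the high end of IE_2.
Valence configurations: Ca⁺ [Ar]4s¹, S⁺ [Ne]3s²3p³.
The numbers (kJ/mol): Ca 1145, K 3052, S 2252.
Hence IE_2: Ca < S < K.

Ca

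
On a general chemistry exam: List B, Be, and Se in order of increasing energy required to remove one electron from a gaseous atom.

Across a period the outer electron is held more tightly (higher IE₁); down a group it sits in a higher shell, more shielded, and comes off more easily.
Here both period and group differ, so the two effects have to be weighed against each other.
Be > B: this pair runs against the simple trend — see the exception note.
Se > Be: period and group pull opposite ways; the across-period shift dominates (941 vs 900 kJ/mol).
Note the exception: Be has a higher first ionization energy than B, contrary to the simple trend — removing B's lone 2p electron is easier than breaking Be's filled 2s².
For reference (kJ/mol): Be 900, B 801, Se 941.
So from lowest to highest: B < Be < Se.

B < Be < Se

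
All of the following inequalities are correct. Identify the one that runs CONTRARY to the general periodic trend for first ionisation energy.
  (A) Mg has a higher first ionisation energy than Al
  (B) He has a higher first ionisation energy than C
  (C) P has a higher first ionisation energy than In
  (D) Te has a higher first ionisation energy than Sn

(A)

The general trend: first ionisation energy increases across a period and decreases down a group.
(A) Mg (period 3, group 2) vs Al (period 3, group 13): the stated order contradicts the simple trend.
(B) He (period 1, group 18) vs C (period 2, group 14): the stated order agrees with the simple trend.
(C) P (period 3, group 15) vs In (period 5, group 13): the stated order agrees with the simple trend.
(D) Te (period 5, group 16) vs Sn (period 5, group 14): the stated order agrees with the simple trend.
The exception is (A): Al's single 3p electron is easier to remove than one from Mg's filled 3s².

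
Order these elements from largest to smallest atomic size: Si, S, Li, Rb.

Rb > Li > Si > S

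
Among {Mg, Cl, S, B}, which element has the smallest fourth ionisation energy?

S

After 3 electrons have been removed, what remains? Mg³⁺ is already 1 electron into the core; Cl³⁺ still has 4 valence electrons; S³⁺ still has 3 valence electrons; B³⁺ is the bare [He] core.
Pulling an electron out of a noble-gas core costs far more than removing a remaining valence electron, so Mg and B sit at the high end of IE_4.
Valence configurations: Cl³⁺ [Ne]3s²3p², S³⁺ [Ne]3s²3p¹.
Approximate IE_4 values (kJ/mol): Mg 10543, Cl 5159, S 4556, B 25026.
Overall IE_4 order: S < Cl < Mg < B.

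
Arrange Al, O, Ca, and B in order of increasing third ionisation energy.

After 2 electrons have been removed, what remains? Al²⁺ still has 1 valence electron; O²⁺ still has 4 valence electrons; Ca²⁺ is the bare [Ar] core; B²⁺ still has 1 valence electron.
Usually core removal costs more than valence removal, but here the competition is close: a tightly held n=2 valence electron can cost more to remove than an n=3 core electron, so the actual values have to decide it.
Valence configurations: Al²⁺ [Ne]3s¹, O²⁺ [He]2s²2p², B²⁺ [He]2s¹.
Tabulated IE_3 (kJ/mol): Al 2745, O 5300, Ca 4912, B 3660.
Overall IE_3 order: Al < B < Ca < O.

Al < B < Ca < O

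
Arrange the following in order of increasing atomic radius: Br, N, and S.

N is in period 2, group 15; S is in period 3, group 16; Br is in period 4, group 17.
Atomic radius shrinks across a period as nuclear charge pulls the same shell inward, and grows down a group as new shells are added.
A diagonal step moves right (one effect) and down (the opposite effect) at once.
S > N: period and group pull opposite ways; the down-group shift dominates (103 vs 71 pm).
Br > S: period and group pull opposite ways; the down-group shift dominates (114 vs 103 pm).
Approximate values (pm): N 71, S 103, Br 114.
So from smallest to largest: N < S < Br.

N, S, Br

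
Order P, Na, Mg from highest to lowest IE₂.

Na, P, Mg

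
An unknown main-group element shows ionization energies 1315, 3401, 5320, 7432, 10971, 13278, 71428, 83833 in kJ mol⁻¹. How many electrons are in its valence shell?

Look for the largest jump between consecutive ionization energies: IE7/IE6 ≈ 5.4, far larger than any earlier ratio.
That jump marks the point where a core electron is being removed. So the atom has 6 valence electrons.

6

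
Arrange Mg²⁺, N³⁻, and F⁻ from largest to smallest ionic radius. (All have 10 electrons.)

N³⁻ > F⁻ > Mg²⁺

All of these have 10 electrons, so size is governed by nuclear charge alone: the more protons, the stronger the pull on the same electron cloud, and the smaller the ion.
Nuclear charges: Mg²⁺ (Z=12), F⁻ (Z=9), N³⁻ (Z=7).
Largest to smallest: N³⁻ > F⁻ > Mg²⁺.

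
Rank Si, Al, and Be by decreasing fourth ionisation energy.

Consider each +3 ion: Si³⁺ still has 1 valence electron; Al³⁺ is the bare [Ne] core; Be³⁺ is already 1 electron into the core.
Pulling an electron out of a noble-gas core costs far more than removing a remaining valence electron, so Al and Be sit at the high end of IE_4.
Tabulated IE_4 (kJ/mol): Si 4356, Al 11577, Be 21007.
Hence IE_4: Si < Al < Be.

Be > Al > Si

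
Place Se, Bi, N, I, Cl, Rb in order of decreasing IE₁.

N, Cl, I, Se, Bi, Rb

N is in period 2, group 15; Cl is in period 3, group 17; Se is in period 4, group 16; Rb is in period 5, group 1; I is in period 5, group 17; Bi is in period 6, group 15.
First ionization energy rises across a period (greater Z_eff holds electrons more tightly) and falls down a group (valence electrons are farther from the nucleus).
Here both period and group differ, so the two effects have to be weighed against each other.
Bi > Rb: period and group pull opposite ways; the across-period shift dominates (703 vs 403 kJ/mol).
Se > Bi: relative to Bi, both the across-period and down-group shifts push Se's first ionization energy up.
I > Se: the two effects oppose for this pair; the across-period effect wins (1008 vs 941 kJ/mol).
Cl > I: they share group 17; the group trend gives Cl the larger value.
N > Cl: the two effects oppose for this pair; the down-group effect wins (1402 vs 1251 kJ/mol).
For reference (kJ/mol): N 1402, Cl 1251, Se 941, Rb 403, I 1008, Bi 703.
So from highest to lowest: N > Cl > I > Se > Bi > Rb.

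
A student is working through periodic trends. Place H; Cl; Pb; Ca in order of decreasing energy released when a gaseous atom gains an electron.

Cl > H > Pb > Ca

H is in period 1, group 1; Cl is in period 3, group 17; Ca is in period 4, group 2; Pb is in period 6, group 14.
Adding an electron releases more energy for atoms nearer the top right (short of the noble gases).
These span different periods and groups, so the two trends combine.
Pb > Ca: period and group pull opposite ways; the across-period shift dominates (35 vs 2 kJ/mol).
H > Pb: period and group pull opposite ways; the down-group shift dominates (73 vs 35 kJ/mol).
Cl > H: the two effects oppose for this pair; the across-period effect wins (349 vs 73 kJ/mol).
Tabulated electron affinity (kJ/mol): H 73, Cl 349, Ca 2, Pb 35.
So from highest to lowest: Cl > H > Pb > Ca.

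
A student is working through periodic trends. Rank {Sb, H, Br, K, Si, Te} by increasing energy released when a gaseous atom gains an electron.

K < H < Sb < Si < Te < Br

H is in period 1, group 1; Si is in period 3, group 14; K is in period 4, group 1; Br is in period 4, group 17; Sb is in period 5, group 15; Te is in period 5, group 16.
EA tends to increase across a period and decrease down a group, though the pattern is less regular than for IE or radius.
Here both period and group differ, so the two effects have to be weighed against each other.
H > K: they share group 1; the group trend gives H the larger value.
Sb > H: the two effects oppose for this pair; the across-period effect wins (103 vs 73 kJ/mol).
Si > Sb: period and group pull opposite ways; the down-group shift dominates (134 vs 103 kJ/mol).
Te > Si: the two effects oppose for this pair; the across-period effect wins (190 vs 134 kJ/mol).
Br > Te: relative to Te, both the across-period and down-group shifts push Br's electron affinity up.
Approximate values (kJ/mol): H 73, Si 134, K 48, Br 325, Sb 103, Te 190.
So from lowest to highest: K < H < Sb < Si < Te < Br.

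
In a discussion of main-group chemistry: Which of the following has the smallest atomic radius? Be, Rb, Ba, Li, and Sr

Be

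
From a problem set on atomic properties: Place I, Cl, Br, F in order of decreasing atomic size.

F is in period 2, group 17; Cl is in period 3, group 17; Br is in period 4, group 17; I is in period 5, group 17.
Radius decreases left→right (rising Z_eff, same n) and increases top→bottom (higher n).
All are in group 17, so atomic radius increases down the group.
So from largest to smallest: I > Br > Cl > F.

I > Br > Cl > F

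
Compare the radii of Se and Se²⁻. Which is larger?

Forming Se²⁻ adds 2 electrons to Se. More electron–electron repulsion in the same shell, with unchanged nuclear charge, lets the cloud expand.
An anion is larger than its parent atom: Se²⁻ > Se.

Se²⁻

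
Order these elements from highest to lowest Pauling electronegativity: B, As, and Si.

EN rises left→right (higher Z_eff, smaller atoms) and falls top→bottom (larger, more shielded atoms).
These sit on a diagonal, where the across-period and down-group effects partly cancel.
B > Si: the two effects oppose for this pair; the down-group effect wins (2.04 vs 1.90).
As > B: period and group pull opposite ways; the across-period shift dominates (2.18 vs 2.04).
Tabulated electronegativity (Pauling): B 2.04, Si 1.90, As 2.18.
So from highest to lowest: As > B > Si.

As > B > Si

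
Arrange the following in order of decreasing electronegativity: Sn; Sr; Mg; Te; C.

C, Te, Sn, Mg, Sr

C is in period 2, group 14; Mg is in period 3, group 2; Sr is in period 5, group 2; Sn is in period 5, group 14; Te is in period 5, group 16.
EN rises left→right (higher Z_eff, smaller atoms) and falls top→bottom (larger, more shielded atoms).
Neither a single period nor a single group — weigh both effects.
Mg > Sr: Mg sits above Sr in group 2, so the down-group effect alone puts Mg higher.
Sn > Mg: the two effects oppose for this pair; the across-period effect wins (1.96 vs 1.31).
Te > Sn: Te lies to the right of Sn in period 5, so the across-period effect alone puts Te higher.
C > Te: period and group pull opposite ways; the down-group shift dominates (2.55 vs 2.10).
For reference (Pauling): C 2.55, Mg 1.31, Sr 0.95, Sn 1.96, Te 2.10.
So from highest to lowest: C > Te > Sn > Mg > Sr.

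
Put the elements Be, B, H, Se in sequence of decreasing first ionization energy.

H > Se > Be > B

H is in period 1, group 1; Be is in period 2, group 2; B is in period 2, group 13; Se is in period 4, group 16.
First ionization energy rises across a period (greater Z_eff holds electrons more tightly) and falls down a group (valence electrons are farther from the nucleus).
These span different periods and groups, so the two trends combine.
Be > B: this pair runs against the simple trend — see the exception note.
Se > Be: period and group pull opposite ways; the across-period shift dominates (941 vs 900 kJ/mol).
H > Se: the two effects oppose for this pair; the down-group effect wins (1312 vs 941 kJ/mol).
Note the exception: Be has a higher first ionization energy than B, contrary to the simple trend — removing B's lone 2p electron is easier than breaking Be's filled 2s².
Approximate values (kJ/mol): H 1312, Be 900, B 801, Se 941.
So from highest to lowest: H > Se > Be > B.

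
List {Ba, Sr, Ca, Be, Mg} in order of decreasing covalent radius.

Ba > Sr > Ca > Mg > Be

Be is in period 2, group 2; Mg is in period 3, group 2; Ca is in period 4, group 2; Sr is in period 5, group 2; Ba is in period 6, group 2.
Atomic radius shrinks across a period as nuclear charge pulls the same shell inward, and grows down a group as new shells are added.
All are in group 2, so atomic radius increases down the group.
So from largest to smallest: Ba > Sr > Ca > Mg > Be.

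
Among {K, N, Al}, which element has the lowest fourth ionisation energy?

K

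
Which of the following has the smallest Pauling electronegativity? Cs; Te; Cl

Cs

Cl is in period 3, group 17; Te is in period 5, group 16; Cs is in period 6, group 1.
Electronegativity increases across a period and decreases down a group, tracking effective nuclear charge and atomic size.
These span different periods and groups, so the two trends combine.
Te > Cs: relative to Cs, both the across-period and down-group shifts push Te's electronegativity up.
Cl > Te: both effects reinforce here, so Cl is clearly the higher of the two.
Approximate values (Pauling): Cl 3.16, Te 2.10, Cs 0.79.
The smallest Pauling electronegativity among these belongs to Cs.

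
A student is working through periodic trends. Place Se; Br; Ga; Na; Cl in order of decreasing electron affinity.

Cl > Br > Se > Na > Ga

Na is in period 3, group 1; Cl is in period 3, group 17; Ga is in period 4, group 13; Se is in period 4, group 16; Br is in period 4, group 17.
Atoms with high Z_eff and room in the valence shell (especially the halogens) have the most exothermic electron affinities.
Here both period and group differ, so the two effects have to be weighed against each other.
Na > Ga: period and group pull opposite ways; the down-group shift dominates (53 vs 29 kJ/mol).
Se > Na: the two effects oppose for this pair; the across-period effect wins (195 vs 53 kJ/mol).
Br > Se: both are in period 4; the period trend gives Br the larger value.
Cl > Br: they share group 17; the group trend gives Cl the larger value.
Tabulated electron affinity (kJ/mol): Na 53, Cl 349, Ga 29, Se 195, Br 325.
So from highest to lowest: Cl > Br > Se > Na > Ga.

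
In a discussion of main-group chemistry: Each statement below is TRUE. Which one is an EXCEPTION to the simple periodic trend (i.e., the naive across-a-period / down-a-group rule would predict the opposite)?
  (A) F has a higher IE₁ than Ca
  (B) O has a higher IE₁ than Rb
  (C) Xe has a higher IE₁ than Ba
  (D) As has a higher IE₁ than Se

(D)

The general trend: IE₁ increases across a period and decreases down a group.
(A) F (period 2, group 17) vs Ca (period 4, group 2): the stated order agrees with the simple trend.
(B) O (period 2, group 16) vs Rb (period 5, group 1): the stated order agrees with the simple trend.
(C) Xe (period 5, group 18) vs Ba (period 6, group 2): the stated order agrees with the simple trend.
(D) As (period 4, group 15) vs Se (period 4, group 16): the stated order contradicts the simple trend.
The exception is (D): Se (4p⁴) ionizes more easily than half-filled As (4p³).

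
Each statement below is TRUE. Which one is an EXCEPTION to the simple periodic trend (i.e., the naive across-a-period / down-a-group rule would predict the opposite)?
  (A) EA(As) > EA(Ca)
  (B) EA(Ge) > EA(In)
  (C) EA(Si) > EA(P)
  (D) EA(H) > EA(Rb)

(C)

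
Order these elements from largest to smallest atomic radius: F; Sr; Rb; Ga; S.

Rb, Sr, Ga, S, F

Atomic radius shrinks across a period as nuclear charge pulls the same shell inward, and grows down a group as new shells are added.
These span different periods and groups, so the two trends combine.
S > F: both effects reinforce here, so S is clearly the larger of the two.
Ga > S: both effects reinforce here, so Ga is clearly the larger of the two.
Sr > Ga: relative to Ga, both the across-period and down-group shifts push Sr's atomic radius up.
Rb > Sr: both are in period 5; the period trend gives Rb the larger value.
For reference (pm): F 64, S 103, Ga 124, Rb 210, Sr 185.
So from largest to smallest: Rb > Sr > Ga > S > F.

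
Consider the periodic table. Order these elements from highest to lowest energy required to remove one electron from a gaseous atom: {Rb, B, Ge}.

First ionization energy rises across a period (greater Z_eff holds electrons more tightly) and falls down a group (valence electrons are farther from the nucleus).
Here both period and group differ, so the two effects have to be weighed against each other.
Ge > Rb: relative to Rb, both the across-period and down-group shifts push Ge's first ionization energy up.
B > Ge: the two effects oppose for this pair; the down-group effect wins (801 vs 762 kJ/mol).
For reference (kJ/mol): B 801, Ge 762, Rb 403.
So from highest to lowest: B > Ge > Rb.

B > Ge > Rb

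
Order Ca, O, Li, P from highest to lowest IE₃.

Li > O > Ca > P

After 2 electrons have been removed, what remains? Ca²⁺ is the bare [Ar] core; O²⁺ still has 4 valence electrons; Li²⁺ is already 1 electron into the core; P²⁺ still has 3 valence electrons.
Usually core removal costs more than valence removal, but here the competition is close: a tightly held n=2 valence electron can cost more to remove than an n=3 core electron, so the actual values have to decide it.
Valence configurations: O²⁺ [He]2s²2p², P²⁺ [Ne]3s²3p¹.
Approximate IE_3 values (kJ/mol): Ca 4912, O 5300, Li 11815, P 2914.
So the third ionization energies run P < Ca < O < Li.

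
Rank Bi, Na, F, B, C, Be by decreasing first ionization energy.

F > C > Be > B > Bi > Na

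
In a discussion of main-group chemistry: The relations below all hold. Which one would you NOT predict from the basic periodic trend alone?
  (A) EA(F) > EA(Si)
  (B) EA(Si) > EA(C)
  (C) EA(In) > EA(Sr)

(B)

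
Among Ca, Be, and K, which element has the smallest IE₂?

Ca

After 1 electron has been removed, what remains? Ca⁺ still has 1 valence electron; Be⁺ still has 1 valence electron; K⁺ is the bare [Ar] core.
Core electrons are held far more tightly than valence electrons, so K tops the IE_2 order.
Valence configurations: Ca⁺ [Ar]4s¹, Be⁺ [He]2s¹.
The numbers (kJ/mol): Ca 1145, Be 1757, K 3052.
So the second ionization energies run Ca < Be < K.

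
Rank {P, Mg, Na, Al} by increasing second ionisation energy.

Mg < Al < P < Na

After 1 electron has been removed, what remains? P⁺ still has 4 valence electrons; Mg⁺ still has 1 valence electron; Na⁺ is the bare [Ne] core; Al⁺ still has 2 valence electrons.
Pulling an electron out of a noble-gas core costs far more than removing a remaining valence electron, so Na sits at the high end of IE_2.
Valence configurations: P⁺ [Ne]3s²3p², Mg⁺ [Ne]3s¹, Al⁺ [Ne]3s².
Tabulated IE_2 (kJ/mol): P 1907, Mg 1451, Na 4562, Al 1817.
So the second ionization energies run Mg < Al < P < Na.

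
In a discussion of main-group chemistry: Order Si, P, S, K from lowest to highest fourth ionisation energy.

Si < S < P < K

IE_4 is the cost of taking one more electron from the +3 cation: Si³⁺ still has 1 valence electron; P³⁺ still has 2 valence electrons; S³⁺ still has 3 valence electrons; K³⁺ is already 2 electrons into the core.
Breaking into a closed-shell core is much more expensive than removing a leftover valence electron — K has the largest IE_4 here.
Valence configurations: Si³⁺ [Ne]3s¹, P³⁺ [Ne]3s², S³⁺ [Ne]3s²3p¹.
S³⁺ loses a lone 3p electron whereas P³⁺ must break into a filled 3s² pair, so IE_4(P) > IE_4(S) even though S has the higher nuclear charge.
The numbers (kJ/mol): Si 4356, P 4964, S 4556, K 5877.
So the fourth ionization energies run Si < S < P < K.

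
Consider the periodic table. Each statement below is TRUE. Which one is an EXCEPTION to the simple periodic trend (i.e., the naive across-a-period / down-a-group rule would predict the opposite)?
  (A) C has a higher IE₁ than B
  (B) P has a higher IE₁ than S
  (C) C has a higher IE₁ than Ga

The general trend: IE₁ increases across a period and decreases down a group.
(A) C (period 2, group 14) vs B (period 2, group 13): the stated order agrees with the simple trend.
(B) P (period 3, group 15) vs S (period 3, group 16): the stated order contradicts the simple trend.
(C) C (period 2, group 14) vs Ga (period 4, group 13): the stated order agrees with the simple trend.
The exception is (B): S (3p⁴) ionizes more easily than half-filled P (3p³) because the paired 3p electron in S is pushed out by e⁻–e⁻ repulsion.

(B)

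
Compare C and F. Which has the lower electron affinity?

C is in period 2, group 14; F is in period 2, group 17.
Atoms with high Z_eff and room in the valence shell (especially the halogens) have the most exothermic electron affinities.
All lie in period 2, so electron affinity increases left to right.
So C has the lower electron affinity (C < F).

C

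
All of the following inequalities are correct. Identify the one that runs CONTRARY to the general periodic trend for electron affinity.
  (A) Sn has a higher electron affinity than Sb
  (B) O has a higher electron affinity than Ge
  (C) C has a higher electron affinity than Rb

(A)

The general trend: electron affinity increases across a period and decreases down a group.
(A) Sn (period 5, group 14) vs Sb (period 5, group 15): the stated order contradicts the simple trend.
(B) O (period 2, group 16) vs Ge (period 4, group 14): the stated order agrees with the simple trend.
(C) C (period 2, group 14) vs Rb (period 5, group 1): the stated order agrees with the simple trend.
The exception is (A): adding an electron to Sb's half-filled 5p³ is unfavourable, so Sn has the more exothermic EA.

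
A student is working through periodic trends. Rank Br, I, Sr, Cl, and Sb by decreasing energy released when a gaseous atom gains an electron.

Cl > Br > I > Sb > Sr

Cl is in period 3, group 17; Br is in period 4, group 17; Sr is in period 5, group 2; Sb is in period 5, group 15; I is in period 5, group 17.
Adding an electron releases more energy for atoms nearer the top right (short of the noble gases).
Neither a single period nor a single group — weigh both effects.
Sb > Sr: both are in period 5; the period trend gives Sb the larger value.
I > Sb: both are in period 5; the period trend gives I the larger value.
Br > I: they share group 17; the group trend gives Br the larger value.
Cl > Br: Cl sits above Br in group 17, so the down-group effect alone puts Cl higher.
Approximate values (kJ/mol): Cl 349, Br 325, Sr 5, Sb 103, I 295.
So from highest to lowest: Cl > Br > I > Sb > Sr.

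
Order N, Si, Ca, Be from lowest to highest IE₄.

After 3 electrons have been removed, what remains? N³⁺ still has 2 valence electrons; Si³⁺ still has 1 valence electron; Ca³⁺ is already 1 electron into the core; Be³⁺ is already 1 electron into the core.
Usually core removal costs more than valence removal, but here the competition is close: a tightly held n=2 valence electron can cost more to remove than an n=3 core electron, so the actual values have to decide it.
Valence configurations: N³⁺ [He]2s², Si³⁺ [Ne]3s¹.
Approximate IE_4 values (kJ/mol): N 7475, Si 4356, Ca 6491, Be 21007.
Hence IE_4: Si < Ca < N < Be.

Si < Ca < N < Be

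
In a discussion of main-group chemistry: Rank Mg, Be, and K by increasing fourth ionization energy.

After 3 electrons have been removed, what remains? Mg³⁺ is already 1 electron into the core; Be³⁺ is already 1 electron into the core; K³⁺ is already 2 electrons into the core.
All of these are removing an electron from a noble-gas core or deeper; the smaller core (lower principal quantum number) is held far more tightly, and within a period the higher nuclear charge binds the same core more tightly.
Tabulated IE_4 (kJ/mol): Mg 10543, Be 21007, K 5877.
So the fourth ionization energies run K < Mg < Be.

K < Mg < Be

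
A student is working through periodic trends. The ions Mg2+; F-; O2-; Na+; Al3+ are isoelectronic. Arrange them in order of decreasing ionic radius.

All of these have 10 electrons, so size is governed by nuclear charge alone: the more protons, the stronger the pull on the same electron cloud, and the smaller the ion.
Nuclear charges: Al3+ (Z=13), Mg2+ (Z=12), Na+ (Z=11), F- (Z=9), O2- (Z=8).
Largest to smallest: O2- > F- > Na+ > Mg2+ > Al3+.

O2- > F- > Na+ > Mg2+ > Al3+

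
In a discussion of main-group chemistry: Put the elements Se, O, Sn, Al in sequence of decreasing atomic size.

O is in period 2, group 16; Al is in period 3, group 13; Se is in period 4, group 16; Sn is in period 5, group 14.
Moving right in a period, electrons are added to the same shell under a stronger nuclear pull, so atoms get smaller; moving down, a new shell is opened and atoms get larger.
Here both period and group differ, so the two effects have to be weighed against each other.
Se > O: they share group 16; the group trend gives Se the larger value.
Al > Se: the two effects oppose for this pair; the across-period effect wins (126 vs 116 pm).
Sn > Al: the two effects oppose for this pair; the down-group effect wins (140 vs 126 pm).
Tabulated atomic radius (pm): O 63, Al 126, Se 116, Sn 140.
So from largest to smallest: Sn > Al > Se > O.

Sn, Al, Se, O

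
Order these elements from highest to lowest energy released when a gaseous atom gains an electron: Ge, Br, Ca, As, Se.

Br, Se, Ge, As, Ca

Ca is in period 4, group 2; Ge is in period 4, group 14; As is in period 4, group 15; Se is in period 4, group 16; Br is in period 4, group 17.
EA tends to increase across a period and decrease down a group, though the pattern is less regular than for IE or radius.
All lie in period 4; the across-period trend (electron affinity increases left to right) applies, with the exception below.
Note the exception: Ge has a higher electron affinity than As, contrary to the simple trend — adding an electron to As's half-filled 4p³ is unfavourable, so Ge (4p²) has the more exothermic EA.
Tabulated electron affinity (kJ/mol): Ca 2, Ge 119, As 78, Se 195, Br 325.
So from highest to lowest: Br > Se > Ge > As > Ca.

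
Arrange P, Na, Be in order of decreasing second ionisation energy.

Na, P, Be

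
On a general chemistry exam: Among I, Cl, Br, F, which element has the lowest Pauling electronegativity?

I

F is in period 2, group 17; Cl is in period 3, group 17; Br is in period 4, group 17; I is in period 5, group 17.
Smaller atoms with higher effective nuclear charge are more electronegative.
All are in group 17, so electronegativity increases up the group.
The lowest Pauling electronegativity among these belongs to I.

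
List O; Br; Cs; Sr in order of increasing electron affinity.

Sr < Cs < O < Br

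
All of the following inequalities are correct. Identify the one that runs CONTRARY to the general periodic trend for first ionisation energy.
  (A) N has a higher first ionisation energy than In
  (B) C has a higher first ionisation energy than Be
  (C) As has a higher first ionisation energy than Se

(C)

The general trend: first ionisation energy increases across a period and decreases down a group.
(A) N (period 2, group 15) vs In (period 5, group 13): the stated order agrees with the simple trend.
(B) C (period 2, group 14) vs Be (period 2, group 2): the stated order agrees with the simple trend.
(C) As (period 4, group 15) vs Se (period 4, group 16): the stated order contradicts the simple trend.
The exception is (C): Se (4p⁴) ionizes more easily than half-filled As (4p³).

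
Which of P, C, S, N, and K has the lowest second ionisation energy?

P

IE_2 is the cost of taking one more electron from the +1 cation: P⁺ still has 4 valence electrons; C⁺ still has 3 valence electrons; S⁺ still has 5 valence electrons; N⁺ still has 4 valence electrons; K⁺ is the bare [Ar] core.
Breaking into a closed-shell core is much more expensive than removing a leftover valence electron — K has the largest IE_2 here.
Valence configurations: P⁺ [Ne]3s²3p², C⁺ [He]2s²2p¹, S⁺ [Ne]3s²3p³, N⁺ [He]2s²2p².
Approximate IE_2 values (kJ/mol): P 1907, C 2353, S 2252, N 2856, K 3052.
Overall IE_2 order: P < S < C < N < K.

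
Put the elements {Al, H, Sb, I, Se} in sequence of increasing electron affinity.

H is in period 1, group 1; Al is in period 3, group 13; Se is in period 4, group 16; Sb is in period 5, group 15; I is in period 5, group 17.
Electron affinity generally becomes more exothermic across a period toward the halogens and less exothermic down a group.
These span different periods and groups, so the two trends combine.
H > Al: the two effects oppose for this pair; the down-group effect wins (73 vs 42 kJ/mol).
Sb > H: the two effects oppose for this pair; the across-period effect wins (103 vs 73 kJ/mol).
Se > Sb: relative to Sb, both the across-period and down-group shifts push Se's electron affinity up.
I > Se: period and group pull opposite ways; the across-period shift dominates (295 vs 195 kJ/mol).
Approximate values (kJ/mol): H 73, Al 42, Se 195, Sb 103, I 295.
So from lowest to highest: Al < H < Sb < Se < I.

Al < H < Sb < Se < I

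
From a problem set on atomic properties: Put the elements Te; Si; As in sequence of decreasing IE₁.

Si is in period 3, group 14; As is in period 4, group 15; Te is in period 5, group 16.
First ionization energy rises across a period (greater Z_eff holds electrons more tightly) and falls down a group (valence electrons are farther from the nucleus).
These sit on a diagonal, where the across-period and down-group effects partly cancel.
Te > Si: period and group pull opposite ways; the across-period shift dominates (869 vs 786 kJ/mol).
As > Te: period and group pull opposite ways; the down-group shift dominates (947 vs 869 kJ/mol).
For reference (kJ/mol): Si 786, As 947, Te 869.
So from highest to lowest: As > Te > Si.

As > Te > Si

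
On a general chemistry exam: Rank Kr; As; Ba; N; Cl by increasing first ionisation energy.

N is in period 2, group 15; Cl is in period 3, group 17; As is in period 4, group 15; Kr is in period 4, group 18; Ba is in period 6, group 2.
IE₁ increases left→right with effective nuclear charge and decreases top→bottom as the valence shell moves farther out.
Here both period and group differ, so the two effects have to be weighed against each other.
As > Ba: relative to Ba, both the across-period and down-group shifts push As's first ionization energy up.
Cl > As: relative to As, both the across-period and down-group shifts push Cl's first ionization energy up.
Kr > Cl: period and group pull opposite ways; the across-period shift dominates (1351 vs 1251 kJ/mol).
N > Kr: period and group pull opposite ways; the down-group shift dominates (1402 vs 1351 kJ/mol).
For reference (kJ/mol): N 1402, Cl 1251, As 947, Kr 1351, Ba 503.
So from lowest to highest: Ba < As < Cl < Kr < N.

Ba, As, Cl, Kr, N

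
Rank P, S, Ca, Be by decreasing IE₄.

After 3 electrons have been removed, what remains? P³⁺ still has 2 valence electrons; S³⁺ still has 3 valence electrons; Ca³⁺ is already 1 electron into the core; Be³⁺ is already 1 electron into the core.
Breaking into a closed-shell core is much more expensive than removing a leftover valence electron — Ca and Be have the largest IE_4 here.
Valence configurations: P³⁺ [Ne]3s², S³⁺ [Ne]3s²3p¹.
S³⁺ loses a lone 3p electron whereas P³⁺ must break into a filled 3s² pair, so IE_4(P) > IE_4(S) even though S has the higher nuclear charge.
Tabulated IE_4 (kJ/mol): P 4964, S 4556, Ca 6491, Be 21007.
Overall IE_4 order: S < P < Ca < Be.

Be, Ca, P, S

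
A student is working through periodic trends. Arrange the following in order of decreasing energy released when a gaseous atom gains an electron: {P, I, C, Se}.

C is in period 2, group 14; P is in period 3, group 15; Se is in period 4, group 16; I is in period 5, group 17.
Electron affinity generally becomes more exothermic across a period toward the halogens and less exothermic down a group.
A diagonal step moves right (one effect) and down (the opposite effect) at once.
C > P: the two effects oppose for this pair; the down-group effect wins (122 vs 72 kJ/mol).
Se > C: period and group pull opposite ways; the across-period shift dominates (195 vs 122 kJ/mol).
I > Se: the two effects oppose for this pair; the across-period effect wins (295 vs 195 kJ/mol).
Approximate values (kJ/mol): C 122, P 72, Se 195, I 295.
So from highest to lowest: I > Se > C > P.

I, Se, C, P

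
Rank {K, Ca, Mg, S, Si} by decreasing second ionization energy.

K, S, Si, Mg, Ca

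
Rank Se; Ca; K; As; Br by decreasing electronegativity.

Br > Se > As > Ca > K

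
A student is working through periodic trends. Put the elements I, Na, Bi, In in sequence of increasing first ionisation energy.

Na < In < Bi < I

Across a period the outer electron is held more tightly (higher IE₁); down a group it sits in a higher shell, more shielded, and comes off more easily.
These span different periods and groups, so the two trends combine.
In > Na: the two effects oppose for this pair; the across-period effect wins (558 vs 496 kJ/mol).
Bi > In: the two effects oppose for this pair; the across-period effect wins (703 vs 558 kJ/mol).
I > Bi: both effects reinforce here, so I is clearly the higher of the two.
Approximate values (kJ/mol): Na 496, In 558, I 1008, Bi 703.
So from lowest to highest: Na < In < Bi < I.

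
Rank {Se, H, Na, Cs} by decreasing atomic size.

Cs > Na > Se > H

H is in period 1, group 1; Na is in period 3, group 1; Se is in period 4, group 16; Cs is in period 6, group 1.
Atomic radius shrinks across a period as nuclear charge pulls the same shell inward, and grows down a group as new shells are added.
Neither a single period nor a single group — weigh both effects.
Se > H: period and group pull opposite ways; the down-group shift dominates (116 vs 32 pm).
Na > Se: period and group pull opposite ways; the across-period shift dominates (155 vs 116 pm).
Cs > Na: Cs sits below Na in group 1, so the down-group effect alone puts Cs larger.
Approximate values (pm): H 32, Na 155, Se 116, Cs 232.
So from largest to smallest: Cs > Na > Se > H.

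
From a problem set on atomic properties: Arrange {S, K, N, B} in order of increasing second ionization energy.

S < B < N < K

Consider each +1 ion: S⁺ still has 5 valence electrons; K⁺ is the bare [Ar] core; N⁺ still has 4 valence electrons; B⁺ still has 2 valence electrons.
Pulling an electron out of a noble-gas core costs far more than removing a remaining valence electron, so K sits at the high end of IE_2.
Valence configurations: S⁺ [Ne]3s²3p³, N⁺ [He]2s²2p², B⁺ [He]2s².
Tabulated IE_2 (kJ/mol): S 2252, K 3052, N 2856, B 2427.
Overall IE_2 order: S < B < N < K.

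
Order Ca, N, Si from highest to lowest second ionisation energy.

N > Si > Ca

Consider each +1 ion: Ca⁺ still has 1 valence electron; N⁺ still has 4 valence electrons; Si⁺ still has 3 valence electrons.
All are still removing valence electrons, so compare the +1 ions as you would atoms: IE_2 generally rises across a period (higher Z_eff) and falls down a group (larger shell), subject to the usual subshell exceptions.
Valence configurations: Ca⁺ [Ar]4s¹, N⁺ [He]2s²2p², Si⁺ [Ne]3s²3p¹.
Approximate IE_2 values (kJ/mol): Ca 1145, N 2856, Si 1577.
Hence IE_2: Ca < Si < N.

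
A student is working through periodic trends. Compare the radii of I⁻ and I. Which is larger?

Forming I⁻ adds 1 electron to I. More electron–electron repulsion in the same shell, with unchanged nuclear charge, lets the cloud expand.
An anion is larger than its parent atom: I⁻ > I.

I⁻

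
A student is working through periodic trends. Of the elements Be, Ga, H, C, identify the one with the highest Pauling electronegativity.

EN rises left→right (higher Z_eff, smaller atoms) and falls top→bottom (larger, more shielded atoms).
These span different periods and groups, so the two trends combine.
Ga > Be: the two effects oppose for this pair; the across-period effect wins (1.81 vs 1.57).
H > Ga: the two effects oppose for this pair; the down-group effect wins (2.20 vs 1.81).
C > H: period and group pull opposite ways; the across-period shift dominates (2.55 vs 2.20).
Approximate values (Pauling): H 2.20, Be 1.57, C 2.55, Ga 1.81.
The highest Pauling electronegativity among these belongs to C.

C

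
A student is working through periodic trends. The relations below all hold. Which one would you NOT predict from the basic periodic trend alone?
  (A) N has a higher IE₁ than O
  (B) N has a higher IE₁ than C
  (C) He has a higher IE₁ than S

(A)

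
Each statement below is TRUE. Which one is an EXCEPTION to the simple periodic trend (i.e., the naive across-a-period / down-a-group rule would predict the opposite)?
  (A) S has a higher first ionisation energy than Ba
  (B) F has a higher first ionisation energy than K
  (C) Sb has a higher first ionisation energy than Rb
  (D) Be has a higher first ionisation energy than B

The general trend: first ionisation energy increases across a period and decreases down a group.
(A) S (period 3, group 16) vs Ba (period 6, group 2): the stated order agrees with the simple trend.
(B) F (period 2, group 17) vs K (period 4, group 1): the stated order agrees with the simple trend.
(C) Sb (period 5, group 15) vs Rb (period 5, group 1): the stated order agrees with the simple trend.
(D) Be (period 2, group 2) vs B (period 2, group 13): the stated order contradicts the simple trend.
The exception is (D): removing B's lone 2p electron is easier than breaking Be's filled 2s².

(D)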